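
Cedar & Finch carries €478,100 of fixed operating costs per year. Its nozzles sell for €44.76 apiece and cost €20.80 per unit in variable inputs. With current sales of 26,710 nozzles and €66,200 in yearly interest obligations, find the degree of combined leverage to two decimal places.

Total contribution margin = 26,710 × €23.96 = €639,971.60.
EBIT = €639,971.60 − €478,100 = €161,871.60. Interest = €66,200.00, so EBIT − I = €95,671.60.
DCL = contribution ÷ (EBIT − I) = €639,971.60 ÷ €95,671.60 = 6.6893.

6.69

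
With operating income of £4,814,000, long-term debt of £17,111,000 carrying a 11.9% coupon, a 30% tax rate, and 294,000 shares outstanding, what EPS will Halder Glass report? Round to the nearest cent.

Interest = £2,036,209.00, so EBT = £4,814,000 − £2,036,209.00 = £2,777,791.00.
After tax at 30%: net income = £2,777,791.00 × 0.70 = £1,944,453.70.
Per share: £1,944,453.70 / 294,000 shares = £6.61.

£6.61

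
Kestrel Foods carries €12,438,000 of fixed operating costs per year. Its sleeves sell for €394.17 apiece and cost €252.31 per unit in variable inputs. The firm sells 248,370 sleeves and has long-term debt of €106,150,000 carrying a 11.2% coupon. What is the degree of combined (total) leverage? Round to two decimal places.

Total contribution margin = 248,370 × €141.86 = €35,233,768.20.
EBIT = €35,233,768.20 − €12,438,000 = €22,795,768.20. Interest = €11,888,800.00.
DOL = €35,233,768.20 ÷ €22,795,768.20 = 1.5456; DFL = €22,795,768.20 ÷ €10,906,968.20 = 2.0900.
DCL = DOL × DFL = 1.5456 × 2.0900 = 3.2303.

3.23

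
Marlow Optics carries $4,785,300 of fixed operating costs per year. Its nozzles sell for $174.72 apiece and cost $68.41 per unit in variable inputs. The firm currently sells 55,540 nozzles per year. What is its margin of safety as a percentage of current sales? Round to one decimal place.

Unit CM = price − variable cost = $174.72 − $68.41 = $106.31. Break-even units = $4,785,300 ÷ $106.31 = 45,012.70; break-even revenue = 45,012.70 × $174.72 = $7,864,618.72.
Current sales = 55,540 × $174.72 = $9,703,948.80.
Margin of safety = ($9,703,948.80 − $7,864,618.72) ÷ $9,703,948.80 = 19.0%.

19.0%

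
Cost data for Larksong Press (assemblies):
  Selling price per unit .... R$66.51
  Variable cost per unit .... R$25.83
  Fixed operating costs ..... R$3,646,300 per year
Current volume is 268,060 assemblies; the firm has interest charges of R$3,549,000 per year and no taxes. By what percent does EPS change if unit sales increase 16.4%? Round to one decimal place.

Total contribution margin = 268,060 × R$40.68 = R$10,904,680.80.
EBIT = R$10,904,680.80 − R$3,646,300 = R$7,258,380.80.
After interest of R$3,549,000.00, pre-tax earnings = R$3,709,380.80.
Degree of combined leverage = contribution ÷ (EBIT − I) = R$10,904,680.80 ÷ R$3,709,380.80 = 2.9398.
EPS therefore changes by 2.9398 × (+16.4%) = +48.2%.

+48.2%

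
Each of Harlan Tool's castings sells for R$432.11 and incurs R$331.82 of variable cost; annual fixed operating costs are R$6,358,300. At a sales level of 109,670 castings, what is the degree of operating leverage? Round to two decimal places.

2.37

Total contribution margin = 109,670 × R$100.29 = R$10,998,804.30.
Operating income = contribution − fixed costs = R$10,998,804.30 − R$6,358,300 = R$4,640,504.30.
Degree of operating leverage = R$10,998,804.30 / R$4,640,504.30 = 2.3702.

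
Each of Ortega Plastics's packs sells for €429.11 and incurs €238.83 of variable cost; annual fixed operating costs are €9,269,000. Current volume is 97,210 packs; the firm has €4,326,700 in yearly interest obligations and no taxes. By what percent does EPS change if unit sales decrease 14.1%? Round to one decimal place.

-53.2%

At 97,210 units, contribution = 97,210 × €190.28 = €18,497,118.80.
EBIT = €18,497,118.80 − €9,269,000 = €9,228,118.80.
After interest of €4,326,700.00, pre-tax earnings = €4,901,418.80.
DCL = total CM / (EBIT − I) = €18,497,118.80 / €4,901,418.80 = 3.7738.
EPS therefore changes by 3.7738 × (-14.1%) = -53.2%.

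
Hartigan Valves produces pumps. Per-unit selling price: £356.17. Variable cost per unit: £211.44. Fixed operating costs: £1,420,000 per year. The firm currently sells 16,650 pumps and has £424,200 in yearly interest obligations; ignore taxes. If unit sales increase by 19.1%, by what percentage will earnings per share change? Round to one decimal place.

Total contribution margin = 16,650 × £144.73 = £2,409,754.50.
Subtracting fixed costs: EBIT = £2,409,754.50 − £1,420,000 = £989,754.50.
After interest of £424,200.00, pre-tax earnings = £565,554.50.
DCL = total CM / (EBIT − I) = £2,409,754.50 / £565,554.50 = 4.2609.
%ΔEPS = DCL × %ΔSales = 4.2609 × +19.1% = +81.4%.

+81.4%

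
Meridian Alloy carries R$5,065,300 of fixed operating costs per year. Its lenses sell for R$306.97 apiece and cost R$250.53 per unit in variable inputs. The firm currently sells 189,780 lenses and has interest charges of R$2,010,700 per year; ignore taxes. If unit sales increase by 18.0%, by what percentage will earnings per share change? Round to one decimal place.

+53.0%

Total contribution margin = 189,780 × R$56.44 = R$10,711,183.20.
EBIT = R$10,711,183.20 − R$5,065,300 = R$5,645,883.20.
Interest = R$2,010,700.00, so EBIT − I = R$3,635,183.20.
DCL = total CM / (EBIT − I) = R$10,711,183.20 / R$3,635,183.20 = 2.9465.
EPS therefore changes by 2.9465 × (+18.0%) = +53.0%.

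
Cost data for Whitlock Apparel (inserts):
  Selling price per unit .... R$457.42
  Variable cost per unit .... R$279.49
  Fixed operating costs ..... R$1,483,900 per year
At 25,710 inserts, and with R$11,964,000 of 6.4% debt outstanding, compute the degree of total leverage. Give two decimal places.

Contribution at this volume is 25,710 × R$177.93 = R$4,574,580.30.
EBIT = R$4,574,580.30 − R$1,483,900 = R$3,090,680.30. Interest = R$765,696.00, so EBIT − I = R$2,324,984.30.
DCL = contribution ÷ (EBIT − I) = R$4,574,580.30 ÷ R$2,324,984.30 = 1.9676.

1.97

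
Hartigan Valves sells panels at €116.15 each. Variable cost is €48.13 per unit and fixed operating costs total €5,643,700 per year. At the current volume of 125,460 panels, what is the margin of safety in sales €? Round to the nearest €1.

Each unit contributes €116.15 − €48.13 = €68.02. Break-even units = €5,643,700 ÷ €68.02 = 82,971.18; break-even revenue = 82,971.18 × €116.15 = €9,637,103.13.
Current sales = 125,460 × €116.15 = €14,572,179.00.
Margin of safety = €14,572,179.00 − €9,637,103.13 = €4,935,076.

€4,935,076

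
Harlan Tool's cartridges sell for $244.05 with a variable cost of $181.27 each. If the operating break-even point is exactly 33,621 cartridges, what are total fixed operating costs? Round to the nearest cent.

Contribution margin per unit = $244.05 − $181.27 = $62.78.
Since BE = FC / CM, FC = 33,621 × $62.78 = $2,110,726.38.

$2,110,726.38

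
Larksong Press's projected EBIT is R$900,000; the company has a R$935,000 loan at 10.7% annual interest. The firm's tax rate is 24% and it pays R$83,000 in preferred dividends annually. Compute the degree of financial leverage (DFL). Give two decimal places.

Interest = R$100,045.00.
Preferred dividends grossed up pre-tax: R$83,000 / (1 − 0.24) = R$109,210.53.
DFL = EBIT ÷ [EBIT − I − D_p/(1−t)] = R$900,000 ÷ [R$900,000 − R$100,045.00 − R$109,210.53] = R$900,000 ÷ R$690,744.47 = 1.3029.

1.30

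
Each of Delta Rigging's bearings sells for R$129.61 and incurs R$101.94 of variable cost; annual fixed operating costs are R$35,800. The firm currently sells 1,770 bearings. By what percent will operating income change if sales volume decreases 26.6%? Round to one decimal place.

-98.9%

Contribution at this volume is 1,770 × R$27.67 = R$48,975.90.
Subtracting fixed costs: EBIT = R$48,975.90 − R$35,800 = R$13,175.90.
So DOL = total CM / EBIT = R$48,975.90 / R$13,175.90 = 3.7171.
So EBIT moves 3.7171 × (-26.6%) = -98.9%.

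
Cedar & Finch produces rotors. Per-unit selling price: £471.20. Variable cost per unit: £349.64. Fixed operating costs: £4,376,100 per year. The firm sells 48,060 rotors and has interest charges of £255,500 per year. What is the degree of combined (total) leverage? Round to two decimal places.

At 48,060 units, contribution = 48,060 × £121.56 = £5,842,173.60.
Operating income = contribution − fixed costs = £5,842,173.60 − £4,376,100 = £1,466,073.60. Interest = £255,500.00.
DOL = £5,842,173.60 ÷ £1,466,073.60 = 3.9849; DFL = £1,466,073.60 ÷ £1,210,573.60 = 1.2111.
Combined leverage = 3.9849 × 1.2111 = 4.8261.

4.83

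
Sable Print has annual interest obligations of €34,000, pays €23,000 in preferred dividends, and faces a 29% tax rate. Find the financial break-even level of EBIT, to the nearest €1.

Grossing the preferred dividend up to pre-tax terms: €23,000 / (1 − 0.29) = €32,394.37.
EPS = 0 when EBIT covers interest plus the pre-tax preferred burden: €34,000 + €32,394.37 = €66,394.37.

€66,394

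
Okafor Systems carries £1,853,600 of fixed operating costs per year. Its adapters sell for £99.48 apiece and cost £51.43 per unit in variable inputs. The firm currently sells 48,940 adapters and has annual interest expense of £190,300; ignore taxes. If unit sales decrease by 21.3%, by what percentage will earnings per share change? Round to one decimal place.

Contribution at this volume is 48,940 × £48.05 = £2,351,567.00.
EBIT = £2,351,567.00 − £1,853,600 = £497,967.00.
After interest of £190,300.00, pre-tax earnings = £307,667.00.
DCL = total CM / (EBIT − I) = £2,351,567.00 / £307,667.00 = 7.6432.
%ΔEPS = DCL × %ΔSales = 7.6432 × -21.3% = -162.8%.

-162.8%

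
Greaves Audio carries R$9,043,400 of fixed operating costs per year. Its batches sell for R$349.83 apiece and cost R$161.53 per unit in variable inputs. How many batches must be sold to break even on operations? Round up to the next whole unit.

Each unit contributes R$349.83 − R$161.53 = R$188.30.
Break-even Q = R$9,043,400 / R$188.30 = 48,026.55 → 48,027 batches.

48,027 batches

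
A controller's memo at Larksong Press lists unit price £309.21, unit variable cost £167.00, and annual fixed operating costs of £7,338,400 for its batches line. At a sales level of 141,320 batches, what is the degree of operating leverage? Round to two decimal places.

1.58

At 141,320 units, contribution = 141,320 × £142.21 = £20,097,117.20.
EBIT = £20,097,117.20 − £7,338,400 = £12,758,717.20.
DOL = contribution ÷ EBIT = £20,097,117.20 ÷ £12,758,717.20 = 1.5752.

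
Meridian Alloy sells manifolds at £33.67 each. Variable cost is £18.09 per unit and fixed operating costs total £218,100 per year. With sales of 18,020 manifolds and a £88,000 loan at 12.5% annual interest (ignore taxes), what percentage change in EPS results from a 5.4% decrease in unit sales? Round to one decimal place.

At 18,020 units, contribution = 18,020 × £15.58 = £280,751.60.
Subtracting fixed costs: EBIT = £280,751.60 − £218,100 = £62,651.60.
Interest = £11,000.00, so EBIT − I = £51,651.60.
DCL = total CM / (EBIT − I) = £280,751.60 / £51,651.60 = 5.4355.
EPS therefore changes by 5.4355 × (-5.4%) = -29.4%.

-29.4%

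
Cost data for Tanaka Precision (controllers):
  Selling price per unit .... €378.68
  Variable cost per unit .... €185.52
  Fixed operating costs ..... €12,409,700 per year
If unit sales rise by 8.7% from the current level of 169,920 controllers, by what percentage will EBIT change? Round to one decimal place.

+14.0%

At 169,920 units, contribution = 169,920 × €193.16 = €32,821,747.20.
Operating income = contribution − fixed costs = €32,821,747.20 − €12,409,700 = €20,412,047.20.
So DOL = total CM / EBIT = €32,821,747.20 / €20,412,047.20 = 1.6080.
Operating income changes by 1.6080 × +8.7% = +14.0%.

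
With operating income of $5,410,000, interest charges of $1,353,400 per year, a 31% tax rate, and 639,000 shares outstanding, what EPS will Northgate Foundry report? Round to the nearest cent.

Interest = $1,353,400.00, so EBT = $5,410,000 − $1,353,400.00 = $4,056,600.00.
Net income = $4,056,600.00 × (1 − 0.31) = $2,799,054.00.
EPS = $2,799,054.00 ÷ 639,000 = $4.38.

$4.38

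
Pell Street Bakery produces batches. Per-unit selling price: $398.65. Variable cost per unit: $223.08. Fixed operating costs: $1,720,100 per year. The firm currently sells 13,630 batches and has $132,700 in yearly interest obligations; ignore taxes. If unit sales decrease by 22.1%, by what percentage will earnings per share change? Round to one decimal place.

-97.9%

Contribution at this volume is 13,630 × $175.57 = $2,393,019.10.
Subtracting fixed costs: EBIT = $2,393,019.10 − $1,720,100 = $672,919.10.
After interest of $132,700.00, pre-tax earnings = $540,219.10.
DCL = total CM / (EBIT − I) = $2,393,019.10 / $540,219.10 = 4.4297.
%ΔEPS = DCL × %ΔSales = 4.4297 × -22.1% = -97.9%.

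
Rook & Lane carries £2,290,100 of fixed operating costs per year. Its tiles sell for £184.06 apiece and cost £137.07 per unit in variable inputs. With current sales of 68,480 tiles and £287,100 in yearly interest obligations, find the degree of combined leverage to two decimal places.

At 68,480 units, contribution = 68,480 × £46.99 = £3,217,875.20.
EBIT = £3,217,875.20 − £2,290,100 = £927,775.20. Interest = £287,100.00.
DOL = £3,217,875.20 ÷ £927,775.20 = 3.4684; DFL = £927,775.20 ÷ £640,675.20 = 1.4481.
DCL = DOL × DFL = 3.4684 × 1.4481 = 5.0226.

5.02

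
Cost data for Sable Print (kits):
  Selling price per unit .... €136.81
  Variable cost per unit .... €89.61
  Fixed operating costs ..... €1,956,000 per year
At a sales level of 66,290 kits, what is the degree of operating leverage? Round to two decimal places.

2.67

Total contribution margin = 66,290 × €47.20 = €3,128,888.00.
EBIT = €3,128,888.00 − €1,956,000 = €1,172,888.00.
Degree of operating leverage = €3,128,888.00 / €1,172,888.00 = 2.6677.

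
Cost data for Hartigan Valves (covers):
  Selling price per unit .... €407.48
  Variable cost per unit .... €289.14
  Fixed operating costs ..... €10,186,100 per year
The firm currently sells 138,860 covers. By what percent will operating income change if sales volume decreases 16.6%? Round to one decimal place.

At 138,860 units, contribution = 138,860 × €118.34 = €16,432,692.40.
Operating income = contribution − fixed costs = €16,432,692.40 − €10,186,100 = €6,246,592.40.
Degree of operating leverage = €16,432,692.40 / €6,246,592.40 = 2.6307.
Operating income changes by 2.6307 × -16.6% = -43.7%.

-43.7%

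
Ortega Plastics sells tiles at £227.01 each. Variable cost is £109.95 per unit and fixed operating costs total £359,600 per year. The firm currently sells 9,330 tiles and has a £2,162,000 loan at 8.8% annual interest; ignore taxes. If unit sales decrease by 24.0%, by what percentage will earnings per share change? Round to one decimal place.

Total contribution margin = 9,330 × £117.06 = £1,092,169.80.
EBIT = £1,092,169.80 − £359,600 = £732,569.80.
After interest of £190,256.00, pre-tax earnings = £542,313.80.
Degree of combined leverage = contribution ÷ (EBIT − I) = £1,092,169.80 ÷ £542,313.80 = 2.0139.
%ΔEPS = DCL × %ΔSales = 2.0139 × -24.0% = -48.3%.

-48.3%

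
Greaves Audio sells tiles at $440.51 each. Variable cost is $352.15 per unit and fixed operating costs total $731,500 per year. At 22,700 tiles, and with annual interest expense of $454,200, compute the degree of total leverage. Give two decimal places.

Total contribution margin = 22,700 × $88.36 = $2,005,772.00.
EBIT = $2,005,772.00 − $731,500 = $1,274,272.00. Interest = $454,200.00, so EBIT − I = $820,072.00.
DCL = contribution ÷ (EBIT − I) = $2,005,772.00 ÷ $820,072.00 = 2.4458.

2.45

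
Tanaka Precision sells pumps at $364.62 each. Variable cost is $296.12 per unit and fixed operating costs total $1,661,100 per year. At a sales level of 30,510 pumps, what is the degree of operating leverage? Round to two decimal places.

4.87

At 30,510 units, contribution = 30,510 × $68.50 = $2,089,935.00.
Operating income = contribution − fixed costs = $2,089,935.00 − $1,661,100 = $428,835.00.
So DOL = total CM / EBIT = $2,089,935.00 / $428,835.00 = 4.8735.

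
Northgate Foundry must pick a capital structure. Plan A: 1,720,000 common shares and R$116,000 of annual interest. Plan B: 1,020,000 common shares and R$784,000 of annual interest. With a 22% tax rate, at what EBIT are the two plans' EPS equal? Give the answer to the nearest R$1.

R$1,757,371

Set EPS_A = EPS_B: (EBIT − R$116,000)(1 − 0.22) ÷ 1,720,000 = (EBIT − R$784,000)(1 − 0.22) ÷ 1,020,000.
Cancelling (1 − t) and cross-multiplying: 1,020,000·(EBIT − 116,000) = 1,720,000·(EBIT − 784,000).
EBIT × (1,720,000 − 1,020,000) = 784,000 × 1,720,000 − 116,000 × 1,020,000 = 1,230,160,000,000, so EBIT = 1,230,160,000,000 ÷ 700,000 = 1,757,371.43.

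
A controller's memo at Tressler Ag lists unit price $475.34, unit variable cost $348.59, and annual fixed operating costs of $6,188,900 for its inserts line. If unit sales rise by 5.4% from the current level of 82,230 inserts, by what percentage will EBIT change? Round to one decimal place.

+13.3%

Contribution at this volume is 82,230 × $126.75 = $10,422,652.50.
Operating income = contribution − fixed costs = $10,422,652.50 − $6,188,900 = $4,233,752.50.
So DOL = total CM / EBIT = $10,422,652.50 / $4,233,752.50 = 2.4618.
%ΔEBIT = DOL × %ΔSales = 2.4618 × +5.4% = +13.3%.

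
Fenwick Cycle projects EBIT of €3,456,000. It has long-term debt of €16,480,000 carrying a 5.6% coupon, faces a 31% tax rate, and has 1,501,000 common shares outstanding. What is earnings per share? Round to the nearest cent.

€1.16

Interest = €922,880.00, so EBT = €3,456,000 − €922,880.00 = €2,533,120.00.
After tax at 31%: net income = €2,533,120.00 × 0.69 = €1,747,852.80.
Per share: €1,747,852.80 / 1,501,000 shares = €1.16.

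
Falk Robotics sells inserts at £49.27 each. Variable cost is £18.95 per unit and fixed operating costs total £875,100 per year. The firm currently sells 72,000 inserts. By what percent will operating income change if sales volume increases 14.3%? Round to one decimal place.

+23.9%

Total contribution margin = 72,000 × £30.32 = £2,183,040.00.
Subtracting fixed costs: EBIT = £2,183,040.00 − £875,100 = £1,307,940.00.
DOL = contribution ÷ EBIT = £2,183,040.00 ÷ £1,307,940.00 = 1.6691.
%ΔEBIT = DOL × %ΔSales = 1.6691 × +14.3% = +23.9%.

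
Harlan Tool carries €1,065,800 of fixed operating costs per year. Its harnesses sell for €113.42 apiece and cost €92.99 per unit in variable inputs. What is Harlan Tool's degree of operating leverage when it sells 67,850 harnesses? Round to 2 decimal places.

4.33

Contribution at this volume is 67,850 × €20.43 = €1,386,175.50.
EBIT = €1,386,175.50 − €1,065,800 = €320,375.50.
So DOL = total CM / EBIT = €1,386,175.50 / €320,375.50 = 4.3267.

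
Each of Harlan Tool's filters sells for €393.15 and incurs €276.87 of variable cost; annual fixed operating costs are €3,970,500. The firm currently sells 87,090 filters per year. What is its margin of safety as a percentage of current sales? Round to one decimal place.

60.8%

Contribution margin per unit = €393.15 − €276.87 = €116.28. Break-even units = €3,970,500 ÷ €116.28 = 34,146.03; break-even revenue = 34,146.03 × €393.15 = €13,424,510.45.
Actual sales revenue = 87,090 × €393.15 = €34,239,433.50.
Margin of safety = (€34,239,433.50 − €13,424,510.45) ÷ €34,239,433.50 = 60.8%.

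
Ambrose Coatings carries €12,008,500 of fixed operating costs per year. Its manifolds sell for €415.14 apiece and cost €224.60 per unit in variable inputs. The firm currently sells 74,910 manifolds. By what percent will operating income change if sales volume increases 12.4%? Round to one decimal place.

Total contribution margin = 74,910 × €190.54 = €14,273,351.40.
Subtracting fixed costs: EBIT = €14,273,351.40 − €12,008,500 = €2,264,851.40.
Degree of operating leverage = €14,273,351.40 / €2,264,851.40 = 6.3021.
Operating income changes by 6.3021 × +12.4% = +78.1%.

+78.1%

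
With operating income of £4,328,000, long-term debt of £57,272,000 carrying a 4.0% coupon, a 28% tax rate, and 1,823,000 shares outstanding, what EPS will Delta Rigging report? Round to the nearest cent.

Pre-tax income = £4,328,000 − £2,290,880.00 = £2,037,120.00.
Net income = £2,037,120.00 × (1 − 0.28) = £1,466,726.40.
Per share: £1,466,726.40 / 1,823,000 shares = £0.80.

£0.80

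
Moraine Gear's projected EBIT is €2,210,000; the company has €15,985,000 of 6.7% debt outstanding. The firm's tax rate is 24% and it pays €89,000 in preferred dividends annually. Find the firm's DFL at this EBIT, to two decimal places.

2.16

Interest = €1,070,995.00.
Pre-tax preferred-dividend burden = €89,000 ÷ (1 − 0.24) = €117,105.26.
DFL = EBIT ÷ [EBIT − I − D_p/(1−t)] = €2,210,000 ÷ [€2,210,000 − €1,070,995.00 − €117,105.26] = €2,210,000 ÷ €1,021,899.74 = 2.1626.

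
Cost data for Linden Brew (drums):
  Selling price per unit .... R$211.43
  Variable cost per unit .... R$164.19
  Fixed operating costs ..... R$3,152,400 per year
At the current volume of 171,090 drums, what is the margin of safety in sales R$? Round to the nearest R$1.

R$22,064,500

Unit CM = price − variable cost = R$211.43 − R$164.19 = R$47.24. Break-even units = R$3,152,400 ÷ R$47.24 = 66,731.58; break-even revenue = 66,731.58 × R$211.43 = R$14,109,058.68.
Current sales = 171,090 × R$211.43 = R$36,173,558.70.
Margin of safety = R$36,173,558.70 − R$14,109,058.68 = R$22,064,500.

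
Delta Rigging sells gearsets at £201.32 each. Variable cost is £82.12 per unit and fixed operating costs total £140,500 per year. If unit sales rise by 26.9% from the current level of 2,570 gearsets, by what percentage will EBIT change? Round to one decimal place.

+49.7%

At 2,570 units, contribution = 2,570 × £119.20 = £306,344.00.
Operating income = contribution − fixed costs = £306,344.00 − £140,500 = £165,844.00.
Degree of operating leverage = £306,344.00 / £165,844.00 = 1.8472.
Operating income changes by 1.8472 × +26.9% = +49.7%.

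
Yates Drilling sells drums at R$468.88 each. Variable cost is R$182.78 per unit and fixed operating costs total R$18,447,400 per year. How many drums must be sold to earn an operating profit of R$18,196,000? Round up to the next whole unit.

Each unit contributes R$468.88 − R$182.78 = R$286.10.
Units = (FC + target) / CM = (R$18,447,400 + R$18,196,000) / R$286.10 = 128,078.99, so 128,079 drums.

128,079 drums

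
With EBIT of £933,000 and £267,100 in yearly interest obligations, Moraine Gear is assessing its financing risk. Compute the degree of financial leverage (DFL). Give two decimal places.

Interest = £267,100.00.
DFL = EBIT ÷ (EBIT − I) = £933,000 ÷ (£933,000 − £267,100.00) = £933,000 ÷ £665,900.00 = 1.4011.

1.40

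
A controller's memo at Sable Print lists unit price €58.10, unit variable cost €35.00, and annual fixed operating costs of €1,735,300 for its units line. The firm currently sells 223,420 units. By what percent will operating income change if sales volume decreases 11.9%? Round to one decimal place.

Total contribution margin = 223,420 × €23.10 = €5,161,002.00.
EBIT = €5,161,002.00 − €1,735,300 = €3,425,702.00.
Degree of operating leverage = €5,161,002.00 / €3,425,702.00 = 1.5066.
%ΔEBIT = DOL × %ΔSales = 1.5066 × -11.9% = -17.9%.

-17.9%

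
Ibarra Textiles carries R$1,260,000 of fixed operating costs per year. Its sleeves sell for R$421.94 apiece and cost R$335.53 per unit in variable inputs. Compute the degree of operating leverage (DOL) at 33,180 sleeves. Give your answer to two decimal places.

1.78

Total contribution margin = 33,180 × R$86.41 = R$2,867,083.80.
Operating income = contribution − fixed costs = R$2,867,083.80 − R$1,260,000 = R$1,607,083.80.
So DOL = total CM / EBIT = R$2,867,083.80 / R$1,607,083.80 = 1.7840.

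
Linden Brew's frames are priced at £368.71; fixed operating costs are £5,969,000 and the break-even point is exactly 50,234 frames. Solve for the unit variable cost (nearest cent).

£249.89

At break-even, FC = Q × (P − VC), so P − VC = £5,969,000 ÷ 50,234 = £118.8239.
Variable cost per unit = £368.71 − £118.8239 = £249.89.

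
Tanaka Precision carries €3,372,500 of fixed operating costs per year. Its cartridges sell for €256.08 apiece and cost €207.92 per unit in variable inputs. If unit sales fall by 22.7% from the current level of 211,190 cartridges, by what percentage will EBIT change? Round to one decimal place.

-34.0%

Contribution at this volume is 211,190 × €48.16 = €10,170,910.40.
Subtracting fixed costs: EBIT = €10,170,910.40 − €3,372,500 = €6,798,410.40.
DOL = contribution ÷ EBIT = €10,170,910.40 ÷ €6,798,410.40 = 1.4961.
%ΔEBIT = DOL × %ΔSales = 1.4961 × -22.7% = -34.0%.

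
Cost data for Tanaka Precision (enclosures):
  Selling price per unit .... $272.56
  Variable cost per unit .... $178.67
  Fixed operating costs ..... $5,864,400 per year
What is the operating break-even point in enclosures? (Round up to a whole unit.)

62,461 enclosures

Each unit contributes $272.56 − $178.67 = $93.89.
Break-even volume = fixed costs ÷ CM per unit = $5,864,400 ÷ $93.89 = 62,460.33, so 62,461 enclosures.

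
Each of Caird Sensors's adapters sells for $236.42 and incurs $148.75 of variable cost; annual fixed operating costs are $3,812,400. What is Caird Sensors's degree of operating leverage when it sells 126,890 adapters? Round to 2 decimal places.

At 126,890 units, contribution = 126,890 × $87.67 = $11,124,446.30.
Operating income = contribution − fixed costs = $11,124,446.30 − $3,812,400 = $7,312,046.30.
So DOL = total CM / EBIT = $11,124,446.30 / $7,312,046.30 = 1.5214.

1.52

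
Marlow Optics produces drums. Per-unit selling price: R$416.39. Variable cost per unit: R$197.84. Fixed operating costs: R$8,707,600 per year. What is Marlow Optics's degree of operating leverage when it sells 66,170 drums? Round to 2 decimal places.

2.51

At 66,170 units, contribution = 66,170 × R$218.55 = R$14,461,453.50.
Operating income = contribution − fixed costs = R$14,461,453.50 − R$8,707,600 = R$5,753,853.50.
So DOL = total CM / EBIT = R$14,461,453.50 / R$5,753,853.50 = 2.5134.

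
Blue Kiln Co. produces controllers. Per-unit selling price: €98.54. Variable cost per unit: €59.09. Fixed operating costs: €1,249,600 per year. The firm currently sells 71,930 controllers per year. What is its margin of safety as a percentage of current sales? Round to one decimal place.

Unit CM = price − variable cost = €98.54 − €59.09 = €39.45. Break-even units = €1,249,600 ÷ €39.45 = 31,675.54; break-even revenue = 31,675.54 × €98.54 = €3,121,307.58.
Current sales = 71,930 × €98.54 = €7,087,982.20.
Margin of safety = (€7,087,982.20 − €3,121,307.58) ÷ €7,087,982.20 = 56.0%.

56.0%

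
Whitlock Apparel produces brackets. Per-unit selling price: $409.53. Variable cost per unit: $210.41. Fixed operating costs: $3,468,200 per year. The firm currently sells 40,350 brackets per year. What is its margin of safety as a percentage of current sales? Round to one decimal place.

56.8%

Each unit contributes $409.53 − $210.41 = $199.12. Break-even units = $3,468,200 ÷ $199.12 = 17,417.64; break-even revenue = 17,417.64 × $409.53 = $7,133,045.13.
Current sales = 40,350 × $409.53 = $16,524,535.50.
Margin of safety = ($16,524,535.50 − $7,133,045.13) ÷ $16,524,535.50 = 56.8%.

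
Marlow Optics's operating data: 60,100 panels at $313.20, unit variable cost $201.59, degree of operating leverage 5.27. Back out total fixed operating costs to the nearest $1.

$5,434,941

At 60,100 units, contribution = 60,100 × $111.61 = $6,707,761.00.
DOL = contribution / EBIT, so EBIT = $6,707,761.00 / 5.27 = $1,272,819.92.
And FC = contribution − EBIT = $6,707,761.00 − $1,272,819.92 = $5,434,941.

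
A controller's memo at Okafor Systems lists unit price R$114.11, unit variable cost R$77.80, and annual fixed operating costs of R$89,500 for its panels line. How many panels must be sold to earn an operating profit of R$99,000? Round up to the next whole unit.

Unit CM = price − variable cost = R$114.11 − R$77.80 = R$36.31.
Required volume = (fixed costs + target profit) ÷ CM = (R$89,500 + R$99,000) ÷ R$36.31 = 5,191.41, so 5,192 panels.

5,192 panels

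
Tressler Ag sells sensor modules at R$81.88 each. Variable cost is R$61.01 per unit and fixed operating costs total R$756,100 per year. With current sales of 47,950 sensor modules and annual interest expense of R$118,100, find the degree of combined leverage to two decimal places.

At 47,950 units, contribution = 47,950 × R$20.87 = R$1,000,716.50.
Subtracting fixed costs: EBIT = R$1,000,716.50 − R$756,100 = R$244,616.50. Interest = R$118,100.00.
DOL = R$1,000,716.50 ÷ R$244,616.50 = 4.0910; DFL = R$244,616.50 ÷ R$126,516.50 = 1.9335.
Combined leverage = 4.0910 × 1.9335 = 7.9099.

7.91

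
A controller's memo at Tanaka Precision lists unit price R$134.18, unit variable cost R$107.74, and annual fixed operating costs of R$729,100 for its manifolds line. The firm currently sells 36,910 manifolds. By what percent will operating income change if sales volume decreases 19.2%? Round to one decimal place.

Contribution at this volume is 36,910 × R$26.44 = R$975,900.40.
EBIT = R$975,900.40 − R$729,100 = R$246,800.40.
DOL = contribution ÷ EBIT = R$975,900.40 ÷ R$246,800.40 = 3.9542.
So EBIT moves 3.9542 × (-19.2%) = -75.9%.

-75.9%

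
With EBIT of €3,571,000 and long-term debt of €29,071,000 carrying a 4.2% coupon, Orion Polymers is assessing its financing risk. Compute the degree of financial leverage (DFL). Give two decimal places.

Interest = €1,220,982.00.
Degree of financial leverage = EBIT / (EBIT − interest) = €3,571,000 / €2,350,018.00 = 1.5196.

1.52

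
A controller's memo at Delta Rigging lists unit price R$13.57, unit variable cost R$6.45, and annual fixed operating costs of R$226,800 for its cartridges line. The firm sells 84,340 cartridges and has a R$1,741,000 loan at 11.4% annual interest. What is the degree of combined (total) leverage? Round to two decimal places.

3.43

Contribution at this volume is 84,340 × R$7.12 = R$600,500.80.
EBIT = R$600,500.80 − R$226,800 = R$373,700.80. Interest = R$198,474.00, so EBIT − I = R$175,226.80.
DCL = contribution ÷ (EBIT − I) = R$600,500.80 ÷ R$175,226.80 = 3.4270.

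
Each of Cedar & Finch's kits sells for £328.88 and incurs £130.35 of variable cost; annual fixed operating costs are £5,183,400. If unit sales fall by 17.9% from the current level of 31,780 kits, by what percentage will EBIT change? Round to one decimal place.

Contribution at this volume is 31,780 × £198.53 = £6,309,283.40.
Operating income = contribution − fixed costs = £6,309,283.40 − £5,183,400 = £1,125,883.40.
DOL = contribution ÷ EBIT = £6,309,283.40 ÷ £1,125,883.40 = 5.6039.
%ΔEBIT = DOL × %ΔSales = 5.6039 × -17.9% = -100.3%.

-100.3%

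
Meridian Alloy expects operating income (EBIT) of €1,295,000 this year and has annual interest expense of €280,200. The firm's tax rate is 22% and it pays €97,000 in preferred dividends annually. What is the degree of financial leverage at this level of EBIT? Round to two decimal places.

1.45

Interest = €280,200.00.
Preferred dividends grossed up pre-tax: €97,000 / (1 − 0.22) = €124,358.97.
DFL = EBIT ÷ [EBIT − I − D_p/(1−t)] = €1,295,000 ÷ [€1,295,000 − €280,200.00 − €124,358.97] = €1,295,000 ÷ €890,441.03 = 1.4543.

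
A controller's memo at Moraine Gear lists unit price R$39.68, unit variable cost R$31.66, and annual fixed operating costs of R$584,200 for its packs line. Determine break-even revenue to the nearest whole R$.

R$2,890,406

CM per unit = R$39.68 − R$31.66 = R$8.02; CM ratio = R$8.02 / R$39.68 = 0.2021.
Break-even revenue = fixed costs × price ÷ CM = R$584,200 × R$39.68 ÷ R$8.02 = R$2,890,406.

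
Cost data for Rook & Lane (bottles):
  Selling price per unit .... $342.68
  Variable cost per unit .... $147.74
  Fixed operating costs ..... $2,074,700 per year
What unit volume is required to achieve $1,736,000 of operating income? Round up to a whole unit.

Unit CM = price − variable cost = $342.68 − $147.74 = $194.94.
Units = (FC + target) / CM = ($2,074,700 + $1,736,000) / $194.94 = 19,548.07, so 19,549 bottles.

19,549 bottles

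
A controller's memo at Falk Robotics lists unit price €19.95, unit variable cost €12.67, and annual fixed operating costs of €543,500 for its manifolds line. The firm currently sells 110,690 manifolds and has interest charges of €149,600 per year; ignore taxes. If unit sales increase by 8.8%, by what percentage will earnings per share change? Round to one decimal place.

Total contribution margin = 110,690 × €7.28 = €805,823.20.
EBIT = €805,823.20 − €543,500 = €262,323.20.
Interest = €149,600.00, so EBIT − I = €112,723.20.
Degree of combined leverage = contribution ÷ (EBIT − I) = €805,823.20 ÷ €112,723.20 = 7.1487.
%ΔEPS = DCL × %ΔSales = 7.1487 × +8.8% = +62.9%.

+62.9%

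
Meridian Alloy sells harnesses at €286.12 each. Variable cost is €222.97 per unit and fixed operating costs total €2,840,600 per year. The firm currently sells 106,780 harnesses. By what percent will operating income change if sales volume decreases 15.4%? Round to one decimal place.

-26.6%

Total contribution margin = 106,780 × €63.15 = €6,743,157.00.
EBIT = €6,743,157.00 − €2,840,600 = €3,902,557.00.
Degree of operating leverage = €6,743,157.00 / €3,902,557.00 = 1.7279.
Operating income changes by 1.7279 × -15.4% = -26.6%.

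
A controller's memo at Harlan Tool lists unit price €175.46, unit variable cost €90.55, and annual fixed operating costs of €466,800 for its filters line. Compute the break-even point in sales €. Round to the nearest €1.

€964,606

Contribution margin per unit = €175.46 − €90.55 = €84.91, a CM ratio of €84.91 ÷ €175.46 = 0.4839.
Break-even sales = FC ÷ CM ratio = €466,800 × €175.46 / €84.91 = €964,606.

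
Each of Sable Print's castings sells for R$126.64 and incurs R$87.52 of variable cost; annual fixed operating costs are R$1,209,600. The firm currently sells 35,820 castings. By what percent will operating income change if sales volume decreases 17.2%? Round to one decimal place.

-125.7%

At 35,820 units, contribution = 35,820 × R$39.12 = R$1,401,278.40.
Operating income = contribution − fixed costs = R$1,401,278.40 − R$1,209,600 = R$191,678.40.
DOL = contribution ÷ EBIT = R$1,401,278.40 ÷ R$191,678.40 = 7.3106.
So EBIT moves 7.3106 × (-17.2%) = -125.7%.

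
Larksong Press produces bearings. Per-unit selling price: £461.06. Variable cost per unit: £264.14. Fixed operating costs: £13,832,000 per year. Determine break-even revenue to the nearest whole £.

Contribution margin per unit = £461.06 − £264.14 = £196.92, a CM ratio of £196.92 ÷ £461.06 = 0.4271.
Break-even revenue = fixed costs × price ÷ CM = £13,832,000 × £461.06 ÷ £196.92 = £32,385,649.

£32,385,649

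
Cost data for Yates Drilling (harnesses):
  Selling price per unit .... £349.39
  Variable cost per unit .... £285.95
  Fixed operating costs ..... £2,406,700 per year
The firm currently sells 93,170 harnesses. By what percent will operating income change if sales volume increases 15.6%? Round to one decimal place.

+26.3%

Total contribution margin = 93,170 × £63.44 = £5,910,704.80.
Subtracting fixed costs: EBIT = £5,910,704.80 − £2,406,700 = £3,504,004.80.
Degree of operating leverage = £5,910,704.80 / £3,504,004.80 = 1.6868.
So EBIT moves 1.6868 × (+15.6%) = +26.3%.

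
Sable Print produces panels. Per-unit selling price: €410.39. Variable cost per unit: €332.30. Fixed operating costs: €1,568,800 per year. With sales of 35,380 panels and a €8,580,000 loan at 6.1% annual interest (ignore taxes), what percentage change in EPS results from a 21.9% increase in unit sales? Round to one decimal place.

Total contribution margin = 35,380 × €78.09 = €2,762,824.20.
Subtracting fixed costs: EBIT = €2,762,824.20 − €1,568,800 = €1,194,024.20.
Interest = €523,380.00, so EBIT − I = €670,644.20.
DCL = total CM / (EBIT − I) = €2,762,824.20 / €670,644.20 = 4.1197.
EPS therefore changes by 4.1197 × (+21.9%) = +90.2%.

+90.2%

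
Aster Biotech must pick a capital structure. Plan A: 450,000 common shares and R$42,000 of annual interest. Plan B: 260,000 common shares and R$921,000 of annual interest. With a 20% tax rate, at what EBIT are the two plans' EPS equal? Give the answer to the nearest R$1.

At indifference, (EBIT − 42,000)(1 − t)/450,000 = (EBIT − 921,000)(1 − t)/260,000.
The (1 − t) factor cancels: (EBIT − 42,000) × 260,000 = (EBIT − 921,000) × 450,000.
EBIT × (450,000 − 260,000) = 921,000 × 450,000 − 42,000 × 260,000 = 403,530,000,000, so EBIT = 403,530,000,000 ÷ 190,000 = 2,123,842.11.

R$2,123,842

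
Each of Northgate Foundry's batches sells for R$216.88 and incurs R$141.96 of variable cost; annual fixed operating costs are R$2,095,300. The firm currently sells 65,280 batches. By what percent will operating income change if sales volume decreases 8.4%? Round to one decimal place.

-14.7%

At 65,280 units, contribution = 65,280 × R$74.92 = R$4,890,777.60.
Subtracting fixed costs: EBIT = R$4,890,777.60 − R$2,095,300 = R$2,795,477.60.
Degree of operating leverage = R$4,890,777.60 / R$2,795,477.60 = 1.7495.
Operating income changes by 1.7495 × -8.4% = -14.7%.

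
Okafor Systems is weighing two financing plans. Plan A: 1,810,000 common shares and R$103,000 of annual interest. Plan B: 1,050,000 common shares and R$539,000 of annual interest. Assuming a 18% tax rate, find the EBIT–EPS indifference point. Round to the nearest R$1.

Set EPS_A = EPS_B: (EBIT − R$103,000)(1 − 0.18) ÷ 1,810,000 = (EBIT − R$539,000)(1 − 0.18) ÷ 1,050,000.
The (1 − t) factor cancels: (EBIT − 103,000) × 1,050,000 = (EBIT − 539,000) × 1,810,000.
Solving, EBIT = (539,000·1,810,000 − 103,000·1,050,000) / (1,810,000 − 1,050,000) = 867,440,000,000 / 760,000 = 1,141,368.42.

R$1,141,368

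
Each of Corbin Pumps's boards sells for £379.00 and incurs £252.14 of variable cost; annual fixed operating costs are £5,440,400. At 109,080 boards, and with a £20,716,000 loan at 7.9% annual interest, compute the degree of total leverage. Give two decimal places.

2.05

Contribution at this volume is 109,080 × £126.86 = £13,837,888.80.
Subtracting fixed costs: EBIT = £13,837,888.80 − £5,440,400 = £8,397,488.80. Interest = £1,636,564.00.
DOL = £13,837,888.80 ÷ £8,397,488.80 = 1.6479; DFL = £8,397,488.80 ÷ £6,760,924.80 = 1.2421.
DCL = DOL × DFL = 1.6479 × 1.2421 = 2.0469.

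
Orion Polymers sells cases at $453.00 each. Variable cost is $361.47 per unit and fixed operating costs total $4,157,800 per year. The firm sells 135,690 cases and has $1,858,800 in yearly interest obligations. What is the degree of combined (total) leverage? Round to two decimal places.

Contribution at this volume is 135,690 × $91.53 = $12,419,705.70.
EBIT = $12,419,705.70 − $4,157,800 = $8,261,905.70. Interest = $1,858,800.00, so EBIT − I = $6,403,105.70.
DCL = contribution ÷ (EBIT − I) = $12,419,705.70 ÷ $6,403,105.70 = 1.9396.

1.94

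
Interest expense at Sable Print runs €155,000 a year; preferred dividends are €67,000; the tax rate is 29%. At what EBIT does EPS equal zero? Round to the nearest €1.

Grossing the preferred dividend up to pre-tax terms: €67,000 / (1 − 0.29) = €94,366.20.
Financial break-even EBIT = interest + D_p ÷ (1 − t) = €155,000 + €94,366.20 = €249,366.20.

€249,366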